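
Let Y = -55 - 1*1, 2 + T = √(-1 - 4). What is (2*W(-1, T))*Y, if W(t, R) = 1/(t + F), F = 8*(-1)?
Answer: 112/9 ≈ 12.444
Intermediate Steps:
T = -2 + I*√5 (T = -2 + √(-1 - 4) = -2 + √(-5) = -2 + I*√5 ≈ -2.0 + 2.2361*I)
F = -8
Y = -56 (Y = -55 - 1 = -56)
W(t, R) = 1/(-8 + t) (W(t, R) = 1/(t - 8) = 1/(-8 + t))
(2*W(-1, T))*Y = (2/(-8 - 1))*(-56) = (2/(-9))*(-56) = (2*(-⅑))*(-56) = -2/9*(-56) = 112/9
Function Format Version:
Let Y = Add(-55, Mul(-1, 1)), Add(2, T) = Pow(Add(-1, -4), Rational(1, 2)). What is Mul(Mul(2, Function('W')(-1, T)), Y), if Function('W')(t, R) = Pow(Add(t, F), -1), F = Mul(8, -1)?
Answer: Rational(112, 9) ≈ 12.444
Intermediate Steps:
T = Add(-2, Mul(I, Pow(5, Rational(1, 2)))) (T = Add(-2, Pow(Add(-1, -4), Rational(1, 2))) = Add(-2, Pow(-5, Rational(1, 2))) = Add(-2, Mul(I, Pow(5, Rational(1, 2)))) ≈ Add(-2.0000, Mul(2.2361, I)))
F = -8
Y = -56 (Y = Add(-55, -1) = -56)
Function('W')(t, R) = Pow(Add(-8, t), -1) (Function('W')(t, R) = Pow(Add(t, -8), -1) = Pow(Add(-8, t), -1))
Mul(Mul(2, Function('W')(-1, T)), Y) = Mul(Mul(2, Pow(Add(-8, -1), -1)), -56) = Mul(Mul(2, Pow(-9, -1)), -56) = Mul(Mul(2, Rational(-1, 9)), -56) = Mul(Rational(-2, 9), -56) = Rational(112, 9)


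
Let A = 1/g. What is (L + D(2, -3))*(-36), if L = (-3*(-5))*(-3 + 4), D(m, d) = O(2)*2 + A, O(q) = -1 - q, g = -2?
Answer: -306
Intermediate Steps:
A = -½ (A = 1/(-2) = 1*(-½) = -½ ≈ -0.50000)
D(m, d) = -13/2 (D(m, d) = (-1 - 1*2)*2 - ½ = (-1 - 2)*2 - ½ = -3*2 - ½ = -6 - ½ = -13/2)
L = 15 (L = 15*1 = 15)
(L + D(2, -3))*(-36) = (15 - 13/2)*(-36) = (17/2)*(-36) = -306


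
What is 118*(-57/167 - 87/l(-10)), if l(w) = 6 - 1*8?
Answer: 850485/167 ≈ 5092.7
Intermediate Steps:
l(w) = -2 (l(w) = 6 - 8 = -2)
118*(-57/167 - 87/l(-10)) = 118*(-57/167 - 87/(-2)) = 118*(-57*1/167 - 87*(-½)) = 118*(-57/167 + 87/2) = 118*(14415/334) = 850485/167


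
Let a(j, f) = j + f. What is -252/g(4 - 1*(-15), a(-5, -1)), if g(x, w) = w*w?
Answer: -7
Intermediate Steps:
a(j, f) = f + j
g(x, w) = w²
-252/g(4 - 1*(-15), a(-5, -1)) = -252/(-1 - 5)² = -252/((-6)²) = -252/36 = -252*1/36 = -7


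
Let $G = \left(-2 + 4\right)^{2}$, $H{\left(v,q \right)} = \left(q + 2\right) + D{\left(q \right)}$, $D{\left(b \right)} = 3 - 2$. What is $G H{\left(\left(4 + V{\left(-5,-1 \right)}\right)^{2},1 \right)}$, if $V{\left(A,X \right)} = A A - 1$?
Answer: $16$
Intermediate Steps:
$D{\left(b \right)} = 1$
$V{\left(A,X \right)} = -1 + A^{2}$ ($V{\left(A,X \right)} = A^{2} - 1 = -1 + A^{2}$)
$H{\left(v,q \right)} = 3 + q$ ($H{\left(v,q \right)} = \left(q + 2\right) + 1 = \left(2 + q\right) + 1 = 3 + q$)
$G = 4$ ($G = 2^{2} = 4$)
$G H{\left(\left(4 + V{\left(-5,-1 \right)}\right)^{2},1 \right)} = 4 \left(3 + 1\right) = 4 \cdot 4 = 16$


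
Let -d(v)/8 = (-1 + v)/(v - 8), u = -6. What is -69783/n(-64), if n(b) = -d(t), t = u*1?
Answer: -69783/4 ≈ -17446.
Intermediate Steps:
t = -6 (t = -6*1 = -6)
d(v) = -8*(-1 + v)/(-8 + v) (d(v) = -8*(-1 + v)/(v - 8) = -8*(-1 + v)/(-8 + v))
n(b) = 4 (n(b) = -8*(1 - 1*(-6))/(-8 - 6) = -8*(1 + 6)/(-14) = -8*(-1)*7/14 = -1*(-4) = 4)
-69783/n(-64) = -69783/4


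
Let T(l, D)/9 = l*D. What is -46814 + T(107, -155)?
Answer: -196079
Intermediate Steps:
T(l, D) = 9*D*l (T(l, D) = 9*(l*D) = 9*(D*l) = 9*D*l)
-46814 + T(107, -155) = -46814 + 9*(-155)*107 = -46814 - 149265 = -196079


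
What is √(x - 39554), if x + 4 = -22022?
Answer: 2*I*√15395 ≈ 248.15*I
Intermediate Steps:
x = -22026 (x = -4 - 22022 = -22026)
√(x - 39554) = √(-22026 - 39554) = √(-61580) = 2*I*√15395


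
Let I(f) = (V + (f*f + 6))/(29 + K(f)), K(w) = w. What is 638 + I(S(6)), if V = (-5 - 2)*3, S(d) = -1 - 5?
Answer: 14695/23 ≈ 638.91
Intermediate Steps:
S(d) = -6
V = -21 (V = -7*3 = -21)
I(f) = (-15 + f²)/(29 + f) (I(f) = (-21 + (f*f + 6))/(29 + f) = (-21 + (f² + 6))/(29 + f) = (-21 + (6 + f²))/(29 + f) = (-15 + f²)/(29 + f))
638 + I(S(6)) = 638 + (-15 + (-6)²)/(29 - 6) = 638 + (-15 + 36)/23 = 638 + (1/23)*21 = 638 + 21/23 = 14695/23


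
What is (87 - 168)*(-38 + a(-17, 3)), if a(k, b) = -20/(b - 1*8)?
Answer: 2754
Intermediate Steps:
a(k, b) = -20/(-8 + b) (a(k, b) = -20/(b - 8) = -20/(-8 + b))
(87 - 168)*(-38 + a(-17, 3)) = (87 - 168)*(-38 - 20/(-8 + 3)) = -81*(-38 - 20/(-5)) = -81*(-38 - 20*(-⅕)) = -81*(-38 + 4) = -81*(-34) = 2754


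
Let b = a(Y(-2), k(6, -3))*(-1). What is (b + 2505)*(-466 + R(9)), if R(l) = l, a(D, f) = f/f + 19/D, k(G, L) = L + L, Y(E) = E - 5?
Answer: -8018979/7 ≈ -1.1456e+6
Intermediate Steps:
Y(E) = -5 + E
k(G, L) = 2*L
a(D, f) = 1 + 19/D
b = 12/7 (b = ((19 + (-5 - 2))/(-5 - 2))*(-1) = ((19 - 7)/(-7))*(-1) = -1/7*12*(-1) = -12/7*(-1) = 12/7 ≈ 1.7143)
(b + 2505)*(-466 + R(9)) = (12/7 + 2505)*(-466 + 9) = (17547/7)*(-457) = -8018979/7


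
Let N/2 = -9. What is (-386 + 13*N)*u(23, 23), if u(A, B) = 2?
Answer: -1240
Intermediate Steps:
N = -18 (N = 2*(-9) = -18)
(-386 + 13*N)*u(23, 23) = (-386 + 13*(-18))*2 = (-386 - 234)*2 = -620*2 = -1240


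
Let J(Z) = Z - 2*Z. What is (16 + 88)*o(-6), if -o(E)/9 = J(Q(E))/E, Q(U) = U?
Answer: 936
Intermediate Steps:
J(Z) = -Z
o(E) = 9 (o(E) = -9*(-E)/E = -9*(-1) = 9)
(16 + 88)*o(-6) = (16 + 88)*9 = 104*9 = 936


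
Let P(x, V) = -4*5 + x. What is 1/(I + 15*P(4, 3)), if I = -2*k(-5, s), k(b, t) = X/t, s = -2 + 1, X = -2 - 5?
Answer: -1/254 ≈ -0.0039370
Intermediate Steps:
X = -7
s = -1
k(b, t) = -7/t
P(x, V) = -20 + x
I = -14 (I = -(-14)/(-1) = -(-14)*(-1) = -2*7 = -14)
1/(I + 15*P(4, 3)) = 1/(-14 + 15*(-20 + 4)) = 1/(-14 + 15*(-16)) = 1/(-14 - 240) = 1/(-254) = -1/254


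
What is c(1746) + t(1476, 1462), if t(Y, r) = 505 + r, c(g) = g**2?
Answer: 3050483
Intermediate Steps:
c(1746) + t(1476, 1462) = 1746**2 + (505 + 1462) = 3048516 + 1967 = 3050483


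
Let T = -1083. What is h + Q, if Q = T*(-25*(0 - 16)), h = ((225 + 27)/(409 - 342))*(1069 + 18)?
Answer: -28750476/67 ≈ -4.2911e+5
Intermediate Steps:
h = 273924/67 (h = (252/67)*1087 = 273924/67 ≈ 4088.4)
Q = -433200 (Q = -(-27075)*(0 - 16) = -(-27075)*(-16) = -1083*400 = -433200)
h + Q = 273924/67 - 433200 = -28750476/67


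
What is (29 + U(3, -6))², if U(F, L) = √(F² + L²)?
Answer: 886 + 174*√5 ≈ 1275.1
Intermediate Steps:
(29 + U(3, -6))² = (29 + √(3² + (-6)²))² = (29 + √(9 + 36))² = (29 + √45)² = (29 + 3*√5)²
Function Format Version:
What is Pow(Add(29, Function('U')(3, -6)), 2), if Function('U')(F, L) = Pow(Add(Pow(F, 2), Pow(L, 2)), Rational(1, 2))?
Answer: Add(886, Mul(174, Pow(5, Rational(1, 2)))) ≈ 1275.1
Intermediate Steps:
Pow(Add(29, Function('U')(3, -6)), 2) = Pow(Add(29, Pow(Add(Pow(3, 2), Pow(-6, 2)), Rational(1, 2))), 2) = Pow(Add(29, Pow(Add(9, 36), Rational(1, 2))), 2) = Pow(Add(29, Pow(45, Rational(1, 2))), 2) = Pow(Add(29, Mul(3, Pow(5, Rational(1, 2)))), 2)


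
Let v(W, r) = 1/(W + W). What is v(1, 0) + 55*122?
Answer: 13421/2 ≈ 6710.5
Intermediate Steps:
v(W, r) = 1/(2*W)
v(1, 0) + 55*122 = (1/2)/1 + 55*122 = (1/2)*1 + 6710 = 1/2 + 6710 = 13421/2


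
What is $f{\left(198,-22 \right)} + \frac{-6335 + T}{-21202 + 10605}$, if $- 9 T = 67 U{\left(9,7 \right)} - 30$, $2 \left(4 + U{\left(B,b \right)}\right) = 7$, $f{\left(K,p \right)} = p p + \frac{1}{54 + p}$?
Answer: $\frac{1479054845}{3051936} \approx 484.63$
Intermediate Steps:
$f{\left(K,p \right)} = p^{2} + \frac{1}{54 + p}$
$U{\left(B,b \right)} = - \frac{1}{2}$ ($U{\left(B,b \right)} = -4 + \frac{1}{2} \cdot 7 = -4 + \frac{7}{2} = - \frac{1}{2}$)
$T = \frac{127}{18}$ ($T = - \frac{67 \left(- \frac{1}{2}\right) - 30}{9} = - \frac{- \frac{67}{2} - 30}{9} = \left(- \frac{1}{9}\right) \left(- \frac{127}{2}\right) = \frac{127}{18} \approx 7.0556$)
$f{\left(198,-22 \right)} + \frac{-6335 + T}{-21202 + 10605} = \frac{1 + \left(-22\right)^{3} + 54 \left(-22\right)^{2}}{54 - 22} + \frac{-6335 + \frac{127}{18}}{-21202 + 10605} = \frac{1 - 10648 + 54 \cdot 484}{32} - \frac{113903}{18 \left(-10597\right)} = \frac{1 - 10648 + 26136}{32} - - \frac{113903}{190746} = \frac{1}{32} \cdot 15489 + \frac{113903}{190746} = \frac{15489}{32} + \frac{113903}{190746} = \frac{1479054845}{3051936}$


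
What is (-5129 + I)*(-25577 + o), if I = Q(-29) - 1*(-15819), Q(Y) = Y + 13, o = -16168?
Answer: -445586130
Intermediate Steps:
Q(Y) = 13 + Y
I = 15803 (I = (13 - 29) - 1*(-15819) = -16 + 15819 = 15803)
(-5129 + I)*(-25577 + o) = (-5129 + 15803)*(-25577 - 16168) = 10674*(-41745) = -445586130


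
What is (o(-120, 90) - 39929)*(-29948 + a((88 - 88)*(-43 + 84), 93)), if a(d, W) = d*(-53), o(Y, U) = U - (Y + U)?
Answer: 1192199932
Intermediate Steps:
o(Y, U) = -Y (o(Y, U) = U - (U + Y) = U + (-U - Y) = -Y)
a(d, W) = -53*d
(o(-120, 90) - 39929)*(-29948 + a((88 - 88)*(-43 + 84), 93)) = (-1*(-120) - 39929)*(-29948 - 53*(88 - 88)*(-43 + 84)) = (120 - 39929)*(-29948 - 0*41) = -39809*(-29948 - 53*0) = -39809*(-29948 + 0) = -39809*(-29948) = 1192199932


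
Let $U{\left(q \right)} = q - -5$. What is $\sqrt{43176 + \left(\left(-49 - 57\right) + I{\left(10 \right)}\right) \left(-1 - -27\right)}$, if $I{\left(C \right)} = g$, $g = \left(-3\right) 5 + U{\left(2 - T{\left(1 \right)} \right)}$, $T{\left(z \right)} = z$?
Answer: $\sqrt{40186} \approx 200.46$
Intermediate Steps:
$U{\left(q \right)} = 5 + q$ ($U{\left(q \right)} = q + 5 = 5 + q$)
$g = -9$ ($g = \left(-3\right) 5 + \left(5 + \left(2 - 1\right)\right) = -15 + \left(5 + \left(2 - 1\right)\right) = -15 + \left(5 + 1\right) = -15 + 6 = -9$)
$I{\left(C \right)} = -9$
$\sqrt{43176 + \left(\left(-49 - 57\right) + I{\left(10 \right)}\right) \left(-1 - -27\right)} = \sqrt{43176 + \left(\left(-49 - 57\right) - 9\right) \left(-1 - -27\right)} = \sqrt{43176 + \left(\left(-49 - 57\right) - 9\right) \left(-1 + 27\right)} = \sqrt{43176 + \left(-106 - 9\right) 26} = \sqrt{43176 - 2990} = \sqrt{40186}$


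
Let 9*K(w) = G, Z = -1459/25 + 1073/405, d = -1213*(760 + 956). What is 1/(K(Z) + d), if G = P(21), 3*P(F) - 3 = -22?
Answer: -27/56200735 ≈ -4.8042e-7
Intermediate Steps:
P(F) = -19/3 (P(F) = 1 + (⅓)*(-22) = 1 - 22/3 = -19/3)
d = -2081508 (d = -1213*1716 = -2081508)
Z = -112814/2025 (Z = -1459*1/25 + 1073*(1/405) = -1459/25 + 1073/405 = -112814/2025 ≈ -55.711)
G = -19/3 ≈ -6.3333
K(w) = -19/27 (K(w) = (⅑)*(-19/3) = -19/27)
1/(K(Z) + d) = 1/(-19/27 - 2081508) = 1/(-56200735/27) = -27/56200735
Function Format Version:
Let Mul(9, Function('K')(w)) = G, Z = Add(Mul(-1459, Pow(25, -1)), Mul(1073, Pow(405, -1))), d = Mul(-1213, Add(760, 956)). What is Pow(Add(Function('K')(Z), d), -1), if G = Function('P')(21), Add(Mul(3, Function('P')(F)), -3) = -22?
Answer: Rational(-27, 56200735) ≈ -4.8042e-7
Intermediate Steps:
Function('P')(F) = Rational(-19, 3) (Function('P')(F) = Add(1, Mul(Rational(1, 3), -22)) = Add(1, Rational(-22, 3)) = Rational(-19, 3))
d = -2081508 (d = Mul(-1213, 1716) = -2081508)
Z = Rational(-112814, 2025) (Z = Add(Mul(-1459, Rational(1, 25)), Mul(1073, Rational(1, 405))) = Add(Rational(-1459, 25), Rational(1073, 405)) = Rational(-112814, 2025) ≈ -55.711)
G = Rational(-19, 3) ≈ -6.3333
Function('K')(w) = Rational(-19, 27) (Function('K')(w) = Mul(Rational(1, 9), Rational(-19, 3)) = Rational(-19, 27))
Pow(Add(Function('K')(Z), d), -1) = Pow(Add(Rational(-19, 27), -2081508), -1) = Pow(Rational(-56200735, 27), -1) = Rational(-27, 56200735)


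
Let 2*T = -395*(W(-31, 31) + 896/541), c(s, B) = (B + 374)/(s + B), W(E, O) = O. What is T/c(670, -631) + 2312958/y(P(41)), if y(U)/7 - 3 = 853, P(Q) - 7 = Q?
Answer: 568489252953/416554852 ≈ 1364.7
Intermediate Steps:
P(Q) = 7 + Q
c(s, B) = (374 + B)/(B + s)
y(U) = 5992 (y(U) = 21 + 7*853 = 21 + 5971 = 5992)
T = -6978465/1082 (T = (-395*(31 + 896/541))/2 = (-395*17667/541)/2 = (½)*(-6978465/541) = -6978465/1082 ≈ -6449.6)
T/c(670, -631) + 2312958/y(P(41)) = -6978465*(-631 + 670)/(374 - 631)/1082 + 2312958/5992 = -6978465/(1082*(-257/39)) + 2312958*(1/5992) = -6978465/(1082*((1/39)*(-257))) + 1156479/2996 = -6978465/(1082*(-257/39)) + 1156479/2996 = -6978465/1082*(-39/257) + 1156479/2996 = 272160135/278074 + 1156479/2996 = 568489252953/416554852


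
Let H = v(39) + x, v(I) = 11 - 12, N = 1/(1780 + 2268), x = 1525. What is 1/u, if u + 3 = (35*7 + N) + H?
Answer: 4048/7148769 ≈ 0.00056625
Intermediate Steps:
N = 1/4048 ≈ 0.00024704
v(I) = -1
H = 1524 (H = -1 + 1525 = 1524)
u = 7148769/4048 (u = -3 + ((35*7 + 1/4048) + 1524) = -3 + ((245 + 1/4048) + 1524) = -3 + (991761/4048 + 1524) = -3 + 7160913/4048 = 7148769/4048 ≈ 1766.0)
1/u = 1/(7148769/4048) = 4048/7148769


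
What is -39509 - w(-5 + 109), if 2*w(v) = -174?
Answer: -39422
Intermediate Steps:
w(v) = -87 (w(v) = (½)*(-174) = -87)
-39509 - w(-5 + 109) = -39509 - 1*(-87) = -39509 + 87 = -39422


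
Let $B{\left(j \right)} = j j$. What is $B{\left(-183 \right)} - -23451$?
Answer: $56940$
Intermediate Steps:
$B{\left(j \right)} = j^{2}$
$B{\left(-183 \right)} - -23451 = \left(-183\right)^{2} - -23451 = 33489 + 23451 = 56940$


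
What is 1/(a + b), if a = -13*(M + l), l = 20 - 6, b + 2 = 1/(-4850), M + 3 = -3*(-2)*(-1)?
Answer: -4850/324951 ≈ -0.014925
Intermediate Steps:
M = -9 (M = -3 - 3*(-2)*(-1) = -3 + 6*(-1) = -3 - 6 = -9)
b = -9701/4850 (b = -2 + 1/(-4850) = -2 - 1/4850 = -9701/4850 ≈ -2.0002)
l = 14
a = -65 (a = -13*(-9 + 14) = -13*5 = -65)
1/(a + b) = 1/(-65 - 9701/4850) = 1/(-324951/4850) = -4850/324951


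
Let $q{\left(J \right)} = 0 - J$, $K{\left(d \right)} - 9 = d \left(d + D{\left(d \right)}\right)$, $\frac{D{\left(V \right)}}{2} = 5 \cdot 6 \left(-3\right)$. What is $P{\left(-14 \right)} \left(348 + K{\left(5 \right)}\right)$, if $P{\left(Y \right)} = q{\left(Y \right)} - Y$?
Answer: $-14504$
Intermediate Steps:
$D{\left(V \right)} = -180$ ($D{\left(V \right)} = 2 \cdot 5 \cdot 6 \left(-3\right) = 2 \cdot 30 \left(-3\right) = 2 \left(-90\right) = -180$)
$K{\left(d \right)} = 9 + d \left(-180 + d\right)$ ($K{\left(d \right)} = 9 + d \left(d - 180\right) = 9 + d \left(-180 + d\right)$)
$q{\left(J \right)} = - J$
$P{\left(Y \right)} = - 2 Y$ ($P{\left(Y \right)} = - Y - Y = - 2 Y$)
$P{\left(-14 \right)} \left(348 + K{\left(5 \right)}\right) = \left(-2\right) \left(-14\right) \left(348 + \left(9 + 5^{2} - 900\right)\right) = 28 \left(348 + \left(9 + 25 - 900\right)\right) = 28 \left(348 - 866\right) = 28 \left(-518\right) = -14504$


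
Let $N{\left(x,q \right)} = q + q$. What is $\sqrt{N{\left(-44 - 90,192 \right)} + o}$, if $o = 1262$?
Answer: $\sqrt{1646} \approx 40.571$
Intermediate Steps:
$N{\left(x,q \right)} = 2 q$
$\sqrt{N{\left(-44 - 90,192 \right)} + o} = \sqrt{2 \cdot 192 + 1262} = \sqrt{384 + 1262} = \sqrt{1646}$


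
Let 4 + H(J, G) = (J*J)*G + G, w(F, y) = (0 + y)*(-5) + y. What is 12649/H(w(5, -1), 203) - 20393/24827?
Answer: 243742052/85578669 ≈ 2.8482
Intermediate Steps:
w(F, y) = -4*y (w(F, y) = y*(-5) + y = -5*y + y = -4*y)
H(J, G) = -4 + G + G*J² (H(J, G) = -4 + ((J*J)*G + G) = -4 + (J²*G + G) = -4 + (G*J² + G) = -4 + (G + G*J²) = -4 + G + G*J²)
12649/H(w(5, -1), 203) - 20393/24827 = 12649/(-4 + 203 + 203*(-4*(-1))²) - 20393/24827 = 12649/(-4 + 203 + 203*4²) - 20393*1/24827 = 12649/(-4 + 203 + 203*16) - 20393/24827 = 12649/(-4 + 203 + 3248) - 20393/24827 = 12649/3447 - 20393/24827 = 243742052/85578669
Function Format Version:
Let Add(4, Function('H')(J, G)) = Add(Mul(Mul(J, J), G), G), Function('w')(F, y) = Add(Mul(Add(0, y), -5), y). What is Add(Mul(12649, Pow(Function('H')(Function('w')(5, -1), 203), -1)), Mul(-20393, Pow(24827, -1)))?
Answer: Rational(243742052, 85578669) ≈ 2.8482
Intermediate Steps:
Function('w')(F, y) = Mul(-4, y) (Function('w')(F, y) = Add(Mul(y, -5), y) = Add(Mul(-5, y), y) = Mul(-4, y))
Function('H')(J, G) = Add(-4, G, Mul(G, Pow(J, 2))) (Function('H')(J, G) = Add(-4, Add(Mul(Mul(J, J), G), G)) = Add(-4, Add(Mul(Pow(J, 2), G), G)) = Add(-4, Add(Mul(G, Pow(J, 2)), G)) = Add(-4, Add(G, Mul(G, Pow(J, 2)))) = Add(-4, G, Mul(G, Pow(J, 2))))
Add(Mul(12649, Pow(Function('H')(Function('w')(5, -1), 203), -1)), Mul(-20393, Pow(24827, -1))) = Add(Mul(12649, Pow(Add(-4, 203, Mul(203, Pow(Mul(-4, -1), 2))), -1)), Mul(-20393, Pow(24827, -1))) = Add(Mul(12649, Pow(Add(-4, 203, Mul(203, Pow(4, 2))), -1)), Mul(-20393, Rational(1, 24827))) = Add(Mul(12649, Pow(Add(-4, 203, Mul(203, 16)), -1)), Rational(-20393, 24827)) = Add(Mul(12649, Pow(Add(-4, 203, 3248), -1)), Rational(-20393, 24827)) = Add(Mul(12649, Pow(3447, -1)), Rational(-20393, 24827)) = Add(Mul(12649, Rational(1, 3447)), Rational(-20393, 24827)) = Add(Rational(12649, 3447), Rational(-20393, 24827)) = Rational(243742052, 85578669)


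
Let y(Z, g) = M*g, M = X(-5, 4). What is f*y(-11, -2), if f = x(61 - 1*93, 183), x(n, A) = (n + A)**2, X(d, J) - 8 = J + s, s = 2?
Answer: -638428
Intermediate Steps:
X(d, J) = 10 + J (X(d, J) = 8 + (J + 2) = 8 + (2 + J) = 10 + J)
M = 14 (M = 10 + 4 = 14)
y(Z, g) = 14*g
x(n, A) = (A + n)**2
f = 22801 (f = (183 + (61 - 1*93))**2 = (183 + (61 - 93))**2 = (183 - 32)**2 = 151**2 = 22801)
f*y(-11, -2) = 22801*(14*(-2)) = 22801*(-28) = -638428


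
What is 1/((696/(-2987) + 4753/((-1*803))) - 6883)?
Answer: -82709/569794878 ≈ -0.00014516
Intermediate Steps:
1/((696/(-2987) + 4753/((-1*803))) - 6883) = 1/((696*(-1/2987) + 4753/(-803)) - 6883) = 1/((-24/103 + 4753*(-1/803)) - 6883) = 1/((-24/103 - 4753/803) - 6883) = 1/(-508831/82709 - 6883) = 1/(-569794878/82709) = -82709/569794878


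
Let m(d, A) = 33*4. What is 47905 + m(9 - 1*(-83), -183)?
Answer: 48037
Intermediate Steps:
m(d, A) = 132
47905 + m(9 - 1*(-83), -183) = 47905 + 132 = 48037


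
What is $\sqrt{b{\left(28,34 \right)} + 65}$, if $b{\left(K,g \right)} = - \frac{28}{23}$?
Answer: $\frac{3 \sqrt{3749}}{23} \approx 7.9864$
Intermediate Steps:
$b{\left(K,g \right)} = - \frac{28}{23}$ ($b{\left(K,g \right)} = \left(-28\right) \frac{1}{23} = - \frac{28}{23}$)
$\sqrt{b{\left(28,34 \right)} + 65} = \sqrt{- \frac{28}{23} + 65} = \sqrt{\frac{1467}{23}} = \frac{3 \sqrt{3749}}{23}$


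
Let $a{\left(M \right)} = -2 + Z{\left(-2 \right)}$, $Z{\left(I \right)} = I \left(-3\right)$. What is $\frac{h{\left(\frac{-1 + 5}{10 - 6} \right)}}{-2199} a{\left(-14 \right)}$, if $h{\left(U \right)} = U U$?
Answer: $- \frac{4}{2199} \approx -0.001819$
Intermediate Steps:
$Z{\left(I \right)} = - 3 I$
$h{\left(U \right)} = U^{2}$
$a{\left(M \right)} = 4$ ($a{\left(M \right)} = -2 - -6 = -2 + 6 = 4$)
$\frac{h{\left(\frac{-1 + 5}{10 - 6} \right)}}{-2199} a{\left(-14 \right)} = \frac{\left(\frac{-1 + 5}{10 - 6}\right)^{2}}{-2199} \cdot 4 = \left(\frac{4}{4}\right)^{2} \left(- \frac{1}{2199}\right) 4 = \left(4 \cdot \frac{1}{4}\right)^{2} \left(- \frac{1}{2199}\right) 4 = 1^{2} \left(- \frac{1}{2199}\right) 4 = 1 \left(- \frac{1}{2199}\right) 4 = \left(- \frac{1}{2199}\right) 4 = - \frac{4}{2199}$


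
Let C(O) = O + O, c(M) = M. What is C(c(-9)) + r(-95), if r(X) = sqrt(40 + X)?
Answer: -18 + I*sqrt(55) ≈ -18.0 + 7.4162*I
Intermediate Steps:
C(O) = 2*O
C(c(-9)) + r(-95) = 2*(-9) + sqrt(40 - 95) = -18 + sqrt(-55) = -18 + I*sqrt(55)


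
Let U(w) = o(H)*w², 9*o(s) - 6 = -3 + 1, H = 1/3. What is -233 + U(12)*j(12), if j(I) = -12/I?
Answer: -297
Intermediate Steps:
H = ⅓ ≈ 0.33333
o(s) = 4/9 (o(s) = ⅔ + (-3 + 1)/9 = ⅔ + (⅑)*(-2) = ⅔ - 2/9 = 4/9)
U(w) = 4*w²/9
-233 + U(12)*j(12) = -233 + ((4/9)*12²)*(-12/12) = -233 + ((4/9)*144)*(-12*1/12) = -233 + 64*(-1) = -233 - 64 = -297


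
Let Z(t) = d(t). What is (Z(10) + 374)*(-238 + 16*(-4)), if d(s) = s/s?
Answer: -113250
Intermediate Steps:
d(s) = 1
Z(t) = 1
(Z(10) + 374)*(-238 + 16*(-4)) = (1 + 374)*(-238 + 16*(-4)) = 375*(-238 - 64) = 375*(-302) = -113250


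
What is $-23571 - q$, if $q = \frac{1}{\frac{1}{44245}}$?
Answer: $-67816$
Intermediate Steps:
$q = 44245$ ($q = \frac{1}{\frac{1}{44245}} = 44245$)
$-23571 - q = -23571 - 44245 = -67816$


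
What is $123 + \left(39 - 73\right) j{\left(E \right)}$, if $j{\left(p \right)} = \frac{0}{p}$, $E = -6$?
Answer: $123$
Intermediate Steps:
$j{\left(p \right)} = 0$
$123 + \left(39 - 73\right) j{\left(E \right)} = 123 + \left(39 - 73\right) 0 = 123 - 0 = 123 + 0 = 123$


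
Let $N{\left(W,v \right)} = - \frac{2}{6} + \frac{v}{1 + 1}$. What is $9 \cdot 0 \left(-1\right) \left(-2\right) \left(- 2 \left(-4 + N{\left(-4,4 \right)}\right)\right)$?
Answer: $0$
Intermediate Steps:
$N{\left(W,v \right)} = - \frac{1}{3} + \frac{v}{2}$ ($N{\left(W,v \right)} = \left(-2\right) \frac{1}{6} + \frac{v}{2} = - \frac{1}{3} + v \frac{1}{2} = - \frac{1}{3} + \frac{v}{2}$)
$9 \cdot 0 \left(-1\right) \left(-2\right) \left(- 2 \left(-4 + N{\left(-4,4 \right)}\right)\right) = 9 \cdot 0 \left(-1\right) \left(-2\right) \left(- 2 \left(-4 + \left(- \frac{1}{3} + \frac{1}{2} \cdot 4\right)\right)\right) = 9 \cdot 0 \left(-2\right) \left(- 2 \left(-4 + \left(- \frac{1}{3} + 2\right)\right)\right) = 9 \cdot 0 \left(- 2 \left(-4 + \frac{5}{3}\right)\right) = 0 \left(\left(-2\right) \left(- \frac{7}{3}\right)\right) = 0 \cdot \frac{14}{3} = 0$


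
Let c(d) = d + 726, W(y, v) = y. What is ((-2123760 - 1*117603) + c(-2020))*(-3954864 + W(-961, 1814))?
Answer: 8871558627025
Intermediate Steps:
c(d) = 726 + d
((-2123760 - 1*117603) + c(-2020))*(-3954864 + W(-961, 1814)) = ((-2123760 - 1*117603) + (726 - 2020))*(-3954864 - 961) = ((-2123760 - 117603) - 1294)*(-3955825) = (-2241363 - 1294)*(-3955825) = -2242657*(-3955825) = 8871558627025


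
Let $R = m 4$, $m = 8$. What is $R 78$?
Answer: $2496$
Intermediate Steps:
$R = 32$ ($R = 8 \cdot 4 = 32$)
$R 78 = 32 \cdot 78 = 2496$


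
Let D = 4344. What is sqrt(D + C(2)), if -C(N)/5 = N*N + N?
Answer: sqrt(4314) ≈ 65.681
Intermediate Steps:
C(N) = -5*N - 5*N**2 (C(N) = -5*(N*N + N) = -5*(N**2 + N) = -5*(N + N**2) = -5*N - 5*N**2)
sqrt(D + C(2)) = sqrt(4344 - 5*2*(1 + 2)) = sqrt(4344 - 5*2*3) = sqrt(4344 - 30) = sqrt(4314)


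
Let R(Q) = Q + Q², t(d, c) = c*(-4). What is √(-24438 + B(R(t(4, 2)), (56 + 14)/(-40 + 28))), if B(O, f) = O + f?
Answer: I*√877962/6 ≈ 156.17*I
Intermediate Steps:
t(d, c) = -4*c
√(-24438 + B(R(t(4, 2)), (56 + 14)/(-40 + 28))) = √(-24438 + ((-4*2)*(1 - 4*2) + (56 + 14)/(-40 + 28))) = √(-24438 + (-8*(1 - 8) + 70/(-12))) = √(-24438 + (-8*(-7) + 70*(-1/12))) = √(-24438 + (56 - 35/6)) = √(-24438 + 301/6) = √(-146327/6) = I*√877962/6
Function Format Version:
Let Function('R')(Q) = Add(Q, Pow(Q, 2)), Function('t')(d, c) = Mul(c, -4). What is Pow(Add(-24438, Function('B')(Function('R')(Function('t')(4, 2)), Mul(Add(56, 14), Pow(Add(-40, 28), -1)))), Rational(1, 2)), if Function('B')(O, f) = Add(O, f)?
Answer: Mul(Rational(1, 6), I, Pow(877962, Rational(1, 2))) ≈ Mul(156.17, I)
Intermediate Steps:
Function('t')(d, c) = Mul(-4, c)
Pow(Add(-24438, Function('B')(Function('R')(Function('t')(4, 2)), Mul(Add(56, 14), Pow(Add(-40, 28), -1)))), Rational(1, 2)) = Pow(Add(-24438, Add(Mul(Mul(-4, 2), Add(1, Mul(-4, 2))), Mul(Add(56, 14), Pow(Add(-40, 28), -1)))), Rational(1, 2)) = Pow(Add(-24438, Add(Mul(-8, Add(1, -8)), Mul(70, Pow(-12, -1)))), Rational(1, 2)) = Pow(Add(-24438, Add(Mul(-8, -7), Mul(70, Rational(-1, 12)))), Rational(1, 2)) = Pow(Add(-24438, Add(56, Rational(-35, 6))), Rational(1, 2)) = Pow(Add(-24438, Rational(301, 6)), Rational(1, 2)) = Pow(Rational(-146327, 6), Rational(1, 2)) = Mul(Rational(1, 6), I, Pow(877962, Rational(1, 2)))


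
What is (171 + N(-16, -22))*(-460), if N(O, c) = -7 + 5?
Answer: -77740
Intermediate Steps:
N(O, c) = -2
(171 + N(-16, -22))*(-460) = (171 - 2)*(-460) = 169*(-460) = -77740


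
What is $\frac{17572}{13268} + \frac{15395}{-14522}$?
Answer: $\frac{12729931}{48169474} \approx 0.26427$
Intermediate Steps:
$\frac{17572}{13268} + \frac{15395}{-14522} = 17572 \cdot \frac{1}{13268} + 15395 \left(- \frac{1}{14522}\right) = \frac{4393}{3317} - \frac{15395}{14522} = \frac{12729931}{48169474}$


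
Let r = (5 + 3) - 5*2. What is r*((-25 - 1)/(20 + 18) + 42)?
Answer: -1570/19 ≈ -82.632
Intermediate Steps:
r = -2 (r = 8 - 10 = -2)
r*((-25 - 1)/(20 + 18) + 42) = -2*((-25 - 1)/(20 + 18) + 42) = -2*(-26/38 + 42) = -2*(-26*1/38 + 42) = -2*(-13/19 + 42) = -2*785/19 = -1570/19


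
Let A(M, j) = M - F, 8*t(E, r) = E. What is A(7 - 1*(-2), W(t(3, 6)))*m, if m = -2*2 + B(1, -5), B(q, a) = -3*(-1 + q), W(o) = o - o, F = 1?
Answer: -32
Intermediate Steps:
t(E, r) = E/8
W(o) = 0
B(q, a) = 3 - 3*q
A(M, j) = -1 + M (A(M, j) = M - 1*1 = M - 1 = -1 + M)
m = -4 (m = -2*2 + (3 - 3*1) = -4 + (3 - 3) = -4 + 0 = -4)
A(7 - 1*(-2), W(t(3, 6)))*m = (-1 + (7 - 1*(-2)))*(-4) = (-1 + (7 + 2))*(-4) = (-1 + 9)*(-4) = 8*(-4) = -32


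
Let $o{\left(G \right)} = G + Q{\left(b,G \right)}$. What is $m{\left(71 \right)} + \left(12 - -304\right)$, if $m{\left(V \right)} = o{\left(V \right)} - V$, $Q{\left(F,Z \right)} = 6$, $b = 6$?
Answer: $322$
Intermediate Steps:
$o{\left(G \right)} = 6 + G$ ($o{\left(G \right)} = G + 6 = 6 + G$)
$m{\left(V \right)} = 6$ ($m{\left(V \right)} = \left(6 + V\right) - V = 6$)
$m{\left(71 \right)} + \left(12 - -304\right) = 6 + \left(12 - -304\right) = 6 + \left(12 + 304\right) = 6 + 316 = 322$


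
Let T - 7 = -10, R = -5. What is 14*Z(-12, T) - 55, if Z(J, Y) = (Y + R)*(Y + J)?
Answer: 1625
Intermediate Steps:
T = -3 (T = 7 - 10 = -3)
Z(J, Y) = (-5 + Y)*(J + Y) (Z(J, Y) = (Y - 5)*(Y + J) = (-5 + Y)*(J + Y))
14*Z(-12, T) - 55 = 14*((-3)² - 5*(-12) - 5*(-3) - 12*(-3)) - 55 = 14*(9 + 60 + 15 + 36) - 55 = 14*120 - 55 = 1680 - 55 = 1625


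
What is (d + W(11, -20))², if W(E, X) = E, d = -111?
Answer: 10000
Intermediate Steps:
(d + W(11, -20))² = (-111 + 11)² = (-100)² = 10000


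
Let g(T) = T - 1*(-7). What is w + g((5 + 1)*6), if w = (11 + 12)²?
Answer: 572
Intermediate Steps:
g(T) = 7 + T (g(T) = T + 7 = 7 + T)
w = 529 (w = 23² = 529)
w + g((5 + 1)*6) = 529 + (7 + (5 + 1)*6) = 529 + (7 + 6*6) = 529 + (7 + 36) = 529 + 43 = 572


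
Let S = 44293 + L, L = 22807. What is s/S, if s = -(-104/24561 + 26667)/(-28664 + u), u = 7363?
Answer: 8506079/455908650300 ≈ 1.8657e-5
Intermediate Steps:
S = 67100 (S = 44293 + 22807 = 67100)
s = 93566869/74739123 (s = -(-104/24561 + 26667)/(-28664 + 7363) = -(-104*1/24561 + 26667)/(-21301) = -(-104/24561 + 26667)*(-1)/21301 = -654968083*(-1)/(24561*21301) = -1*(-93566869/74739123) = 93566869/74739123 ≈ 1.2519)
s/S = (93566869/74739123)/67100 = (93566869/74739123)*(1/67100) = 8506079/455908650300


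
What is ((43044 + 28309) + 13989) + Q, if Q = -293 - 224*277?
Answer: 23001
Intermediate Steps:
Q = -62341 (Q = -293 - 62048 = -62341)
((43044 + 28309) + 13989) + Q = ((43044 + 28309) + 13989) - 62341 = (71353 + 13989) - 62341 = 85342 - 62341 = 23001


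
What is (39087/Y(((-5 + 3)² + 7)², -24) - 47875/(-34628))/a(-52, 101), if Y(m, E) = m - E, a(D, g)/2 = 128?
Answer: 1360446511/1285391360 ≈ 1.0584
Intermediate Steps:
a(D, g) = 256 (a(D, g) = 2*128 = 256)
(39087/Y(((-5 + 3)² + 7)², -24) - 47875/(-34628))/a(-52, 101) = (39087/(((-5 + 3)² + 7)² - 1*(-24)) - 47875/(-34628))/256 = (39087/(((-2)² + 7)² + 24) - 47875*(-1/34628))*(1/256) = (39087/((4 + 7)² + 24) + 47875/34628)*(1/256) = (39087/(11² + 24) + 47875/34628)*(1/256) = (39087/(121 + 24) + 47875/34628)*(1/256) = (39087/145 + 47875/34628)*(1/256) = (1360446511/5021060)*(1/256) = 1360446511/1285391360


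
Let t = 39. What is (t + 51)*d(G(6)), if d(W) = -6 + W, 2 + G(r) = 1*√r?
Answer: -720 + 90*√6 ≈ -499.55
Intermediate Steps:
G(r) = -2 + √r (G(r) = -2 + 1*√r = -2 + √r)
(t + 51)*d(G(6)) = (39 + 51)*(-6 + (-2 + √6)) = 90*(-8 + √6) = -720 + 90*√6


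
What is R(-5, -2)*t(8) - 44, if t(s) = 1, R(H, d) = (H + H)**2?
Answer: 56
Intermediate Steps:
R(H, d) = 4*H**2 (R(H, d) = (2*H)**2 = 4*H**2)
R(-5, -2)*t(8) - 44 = (4*(-5)**2)*1 - 44 = (4*25)*1 - 44 = 100*1 - 44 = 100 - 44 = 56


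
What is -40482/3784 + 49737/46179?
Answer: -280202245/29123556 ≈ -9.6212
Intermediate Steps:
-40482/3784 + 49737/46179 = -40482*1/3784 + 49737*(1/46179) = -20241/1892 + 16579/15393 = -280202245/29123556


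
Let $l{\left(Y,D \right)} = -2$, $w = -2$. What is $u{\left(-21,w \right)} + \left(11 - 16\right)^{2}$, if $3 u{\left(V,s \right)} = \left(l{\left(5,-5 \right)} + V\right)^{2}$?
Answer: $\frac{604}{3} \approx 201.33$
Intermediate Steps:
$u{\left(V,s \right)} = \frac{\left(-2 + V\right)^{2}}{3}$
$u{\left(-21,w \right)} + \left(11 - 16\right)^{2} = \frac{\left(-2 - 21\right)^{2}}{3} + \left(11 - 16\right)^{2} = \frac{\left(-23\right)^{2}}{3} + \left(11 - 16\right)^{2} = \frac{1}{3} \cdot 529 + \left(-5\right)^{2} = \frac{529}{3} + 25 = \frac{604}{3}$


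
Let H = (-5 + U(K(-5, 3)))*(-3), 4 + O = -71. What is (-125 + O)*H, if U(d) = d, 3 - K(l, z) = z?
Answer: -3000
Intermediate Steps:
O = -75 (O = -4 - 71 = -75)
K(l, z) = 3 - z
H = 15 (H = (-5 + (3 - 1*3))*(-3) = (-5 + (3 - 3))*(-3) = (-5 + 0)*(-3) = -5*(-3) = 15)
(-125 + O)*H = (-125 - 75)*15 = -200*15 = -3000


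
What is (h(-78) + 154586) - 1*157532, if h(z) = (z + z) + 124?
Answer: -2978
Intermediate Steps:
h(z) = 124 + 2*z (h(z) = 2*z + 124 = 124 + 2*z)
(h(-78) + 154586) - 1*157532 = ((124 + 2*(-78)) + 154586) - 1*157532 = ((124 - 156) + 154586) - 157532 = (-32 + 154586) - 157532 = 154554 - 157532 = -2978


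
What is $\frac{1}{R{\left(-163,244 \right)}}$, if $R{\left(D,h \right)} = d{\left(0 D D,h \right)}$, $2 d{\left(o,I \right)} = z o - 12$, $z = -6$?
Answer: $- \frac{1}{6} \approx -0.16667$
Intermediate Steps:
$d{\left(o,I \right)} = -6 - 3 o$ ($d{\left(o,I \right)} = \frac{- 6 o - 12}{2} = \frac{-12 - 6 o}{2} = -6 - 3 o$)
$R{\left(D,h \right)} = -6$ ($R{\left(D,h \right)} = -6 - 3 \cdot 0 D D = -6 - 3 \cdot 0 D = -6 - 0 = -6 + 0 = -6$)
$\frac{1}{R{\left(-163,244 \right)}} = \frac{1}{-6} = - \frac{1}{6}$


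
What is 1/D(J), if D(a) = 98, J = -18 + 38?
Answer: 1/98 ≈ 0.010204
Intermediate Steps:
J = 20
1/D(J) = 1/98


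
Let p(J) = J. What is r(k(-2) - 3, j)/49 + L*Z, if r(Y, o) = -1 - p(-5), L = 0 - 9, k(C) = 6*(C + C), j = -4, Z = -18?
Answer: 7942/49 ≈ 162.08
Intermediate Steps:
k(C) = 12*C (k(C) = 6*(2*C) = 12*C)
L = -9
r(Y, o) = 4 (r(Y, o) = -1 - 1*(-5) = -1 + 5 = 4)
r(k(-2) - 3, j)/49 + L*Z = 4/49 - 9*(-18) = 4*(1/49) + 162 = 4/49 + 162 = 7942/49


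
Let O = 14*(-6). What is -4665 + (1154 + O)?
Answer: -3595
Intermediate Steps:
O = -84
-4665 + (1154 + O) = -4665 + (1154 - 84) = -4665 + 1070 = -3595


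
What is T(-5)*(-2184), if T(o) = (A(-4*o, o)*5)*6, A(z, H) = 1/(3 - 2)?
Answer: -65520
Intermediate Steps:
A(z, H) = 1 (A(z, H) = 1/1 = 1)
T(o) = 30 (T(o) = (1*5)*6 = 5*6 = 30)
T(-5)*(-2184) = 30*(-2184) = -65520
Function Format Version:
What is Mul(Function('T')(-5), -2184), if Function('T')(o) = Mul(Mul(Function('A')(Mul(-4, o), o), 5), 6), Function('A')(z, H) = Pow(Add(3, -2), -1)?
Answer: -65520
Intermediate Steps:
Function('A')(z, H) = 1 (Function('A')(z, H) = Pow(1, -1) = 1)
Function('T')(o) = 30 (Function('T')(o) = Mul(Mul(1, 5), 6) = Mul(5, 6) = 30)
Mul(Function('T')(-5), -2184) = Mul(30, -2184) = -65520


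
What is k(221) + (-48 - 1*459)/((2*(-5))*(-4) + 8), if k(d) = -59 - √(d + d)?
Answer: -1113/16 - √442 ≈ -90.586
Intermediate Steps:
k(d) = -59 - √2*√d (k(d) = -59 - √(2*d) = -59 - √2*√d)
k(221) + (-48 - 1*459)/((2*(-5))*(-4) + 8) = (-59 - √2*√221) + (-48 - 1*459)/((2*(-5))*(-4) + 8) = (-59 - √442) + (-48 - 459)/(-10*(-4) + 8) = (-59 - √442) - 507/(40 + 8) = (-59 - √442) - 507/48 = (-59 - √442) + (1/48)*(-507) = (-59 - √442) - 169/16 = -1113/16 - √442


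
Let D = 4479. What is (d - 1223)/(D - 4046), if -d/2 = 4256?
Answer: -9735/433 ≈ -22.483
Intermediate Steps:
d = -8512 (d = -2*4256 = -8512)
(d - 1223)/(D - 4046) = (-8512 - 1223)/(4479 - 4046) = -9735/433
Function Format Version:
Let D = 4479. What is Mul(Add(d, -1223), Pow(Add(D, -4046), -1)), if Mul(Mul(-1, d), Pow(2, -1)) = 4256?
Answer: Rational(-9735, 433) ≈ -22.483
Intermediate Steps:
d = -8512 (d = Mul(-2, 4256) = -8512)
Mul(Add(d, -1223), Pow(Add(D, -4046), -1)) = Mul(Add(-8512, -1223), Pow(Add(4479, -4046), -1)) = Mul(-9735, Pow(433, -1)) = Mul(-9735, Rational(1, 433)) = Rational(-9735, 433)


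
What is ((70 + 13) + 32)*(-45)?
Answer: -5175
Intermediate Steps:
((70 + 13) + 32)*(-45) = (83 + 32)*(-45) = 115*(-45) = -5175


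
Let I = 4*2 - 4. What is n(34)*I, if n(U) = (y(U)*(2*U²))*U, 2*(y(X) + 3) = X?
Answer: 4402048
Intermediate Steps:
y(X) = -3 + X/2
I = 4 (I = 8 - 4 = 4)
n(U) = 2*U³*(-3 + U/2) (n(U) = ((-3 + U/2)*(2*U²))*U = (2*U²*(-3 + U/2))*U = 2*U³*(-3 + U/2))
n(34)*I = (34³*(-6 + 34))*4 = (39304*28)*4 = 1100512*4 = 4402048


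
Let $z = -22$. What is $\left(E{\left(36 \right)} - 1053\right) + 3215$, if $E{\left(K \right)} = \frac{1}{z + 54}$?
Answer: $\frac{69185}{32} \approx 2162.0$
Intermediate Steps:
$E{\left(K \right)} = \frac{1}{32}$ ($E{\left(K \right)} = \frac{1}{-22 + 54} = \frac{1}{32}$)
$\left(E{\left(36 \right)} - 1053\right) + 3215 = \left(\frac{1}{32} - 1053\right) + 3215 = - \frac{33695}{32} + 3215 = \frac{69185}{32}$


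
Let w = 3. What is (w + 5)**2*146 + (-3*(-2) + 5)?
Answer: 9355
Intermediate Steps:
(w + 5)**2*146 + (-3*(-2) + 5) = (3 + 5)**2*146 + (-3*(-2) + 5) = 8**2*146 + (6 + 5) = 64*146 + 11 = 9344 + 11 = 9355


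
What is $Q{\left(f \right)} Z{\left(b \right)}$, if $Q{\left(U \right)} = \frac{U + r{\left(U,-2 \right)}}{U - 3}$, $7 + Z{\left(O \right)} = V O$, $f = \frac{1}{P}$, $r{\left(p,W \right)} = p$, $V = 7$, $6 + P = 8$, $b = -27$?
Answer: $\frac{392}{5} \approx 78.4$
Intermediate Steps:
$P = 2$ ($P = -6 + 8 = 2$)
$f = \frac{1}{2} \approx 0.5$
$Z{\left(O \right)} = -7 + 7 O$
$Q{\left(U \right)} = \frac{2 U}{-3 + U}$ ($Q{\left(U \right)} = \frac{U + U}{U - 3} = \frac{2 U}{-3 + U}$)
$Q{\left(f \right)} Z{\left(b \right)} = 2 \cdot \frac{1}{2} \frac{1}{-3 + \frac{1}{2}} \left(-7 + 7 \left(-27\right)\right) = 2 \cdot \frac{1}{2} \frac{1}{- \frac{5}{2}} \left(-7 - 189\right) = 2 \cdot \frac{1}{2} \left(- \frac{2}{5}\right) \left(-196\right) = \left(- \frac{2}{5}\right) \left(-196\right) = \frac{392}{5}$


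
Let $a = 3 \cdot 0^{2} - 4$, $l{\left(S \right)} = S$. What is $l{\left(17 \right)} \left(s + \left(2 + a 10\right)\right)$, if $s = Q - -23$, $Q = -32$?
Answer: $-799$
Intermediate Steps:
$s = -9$ ($s = -32 - -23 = -32 + 23 = -9$)
$a = -4$ ($a = 3 \cdot 0 - 4 = 0 - 4 = -4$)
$l{\left(17 \right)} \left(s + \left(2 + a 10\right)\right) = 17 \left(-9 + \left(2 - 40\right)\right) = 17 \left(-9 - 38\right) = 17 \left(-47\right) = -799$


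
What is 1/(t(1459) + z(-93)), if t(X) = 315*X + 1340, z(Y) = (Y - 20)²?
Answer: 1/473694 ≈ 2.1111e-6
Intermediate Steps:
z(Y) = (-20 + Y)²
t(X) = 1340 + 315*X
1/(t(1459) + z(-93)) = 1/((1340 + 315*1459) + (-20 - 93)²) = 1/((1340 + 459585) + (-113)²) = 1/(460925 + 12769) = 1/473694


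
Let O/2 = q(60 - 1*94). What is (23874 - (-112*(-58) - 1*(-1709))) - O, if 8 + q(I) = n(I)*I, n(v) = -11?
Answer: 14937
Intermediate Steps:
q(I) = -8 - 11*I
O = 732 (O = 2*(-8 - 11*(60 - 1*94)) = 2*(-8 - 11*(60 - 94)) = 2*(-8 - 11*(-34)) = 2*(-8 + 374) = 2*366 = 732)
(23874 - (-112*(-58) - 1*(-1709))) - O = (23874 - (-112*(-58) - 1*(-1709))) - 1*732 = (23874 - (6496 + 1709)) - 732 = (23874 - 1*8205) - 732 = (23874 - 8205) - 732 = 15669 - 732 = 14937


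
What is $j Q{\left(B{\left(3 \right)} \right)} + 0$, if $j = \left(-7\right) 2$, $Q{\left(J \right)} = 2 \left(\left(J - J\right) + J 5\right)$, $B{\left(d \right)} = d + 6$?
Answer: $-1260$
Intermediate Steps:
$B{\left(d \right)} = 6 + d$
$Q{\left(J \right)} = 10 J$ ($Q{\left(J \right)} = 2 \left(0 + 5 J\right) = 2 \cdot 5 J = 10 J$)
$j = -14$
$j Q{\left(B{\left(3 \right)} \right)} + 0 = - 14 \cdot 10 \left(6 + 3\right) + 0 = - 14 \cdot 10 \cdot 9 + 0 = \left(-14\right) 90 + 0 = -1260 + 0 = -1260$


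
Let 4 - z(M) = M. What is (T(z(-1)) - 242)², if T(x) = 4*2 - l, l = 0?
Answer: 54756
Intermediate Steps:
z(M) = 4 - M
T(x) = 8 (T(x) = 4*2 - 1*0 = 8 + 0 = 8)
(T(z(-1)) - 242)² = (8 - 242)² = (-234)² = 54756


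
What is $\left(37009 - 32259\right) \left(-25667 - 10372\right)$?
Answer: $-171185250$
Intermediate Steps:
$\left(37009 - 32259\right) \left(-25667 - 10372\right) = 4750 \left(-36039\right) = -171185250$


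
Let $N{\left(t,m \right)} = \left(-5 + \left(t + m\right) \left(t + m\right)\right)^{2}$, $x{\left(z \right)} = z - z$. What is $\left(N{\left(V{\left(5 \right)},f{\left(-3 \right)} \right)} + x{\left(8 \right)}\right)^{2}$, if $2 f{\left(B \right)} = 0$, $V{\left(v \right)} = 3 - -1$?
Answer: $14641$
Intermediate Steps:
$V{\left(v \right)} = 4$ ($V{\left(v \right)} = 3 + 1 = 4$)
$f{\left(B \right)} = 0$ ($f{\left(B \right)} = \frac{1}{2} \cdot 0 = 0$)
$x{\left(z \right)} = 0$
$N{\left(t,m \right)} = \left(-5 + \left(m + t\right)^{2}\right)^{2}$ ($N{\left(t,m \right)} = \left(-5 + \left(m + t\right) \left(m + t\right)\right)^{2} = \left(-5 + \left(m + t\right)^{2}\right)^{2}$)
$\left(N{\left(V{\left(5 \right)},f{\left(-3 \right)} \right)} + x{\left(8 \right)}\right)^{2} = \left(\left(-5 + \left(0 + 4\right)^{2}\right)^{2} + 0\right)^{2} = \left(\left(-5 + 4^{2}\right)^{2} + 0\right)^{2} = \left(\left(-5 + 16\right)^{2} + 0\right)^{2} = \left(11^{2} + 0\right)^{2} = \left(121 + 0\right)^{2} = 121^{2} = 14641$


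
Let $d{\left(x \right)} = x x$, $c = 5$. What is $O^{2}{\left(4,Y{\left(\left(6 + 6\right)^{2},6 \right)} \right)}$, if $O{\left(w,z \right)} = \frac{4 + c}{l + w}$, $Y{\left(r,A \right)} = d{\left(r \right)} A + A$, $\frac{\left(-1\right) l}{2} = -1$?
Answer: $\frac{9}{4} \approx 2.25$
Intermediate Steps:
$l = 2$ ($l = \left(-2\right) \left(-1\right) = 2$)
$d{\left(x \right)} = x^{2}$
$Y{\left(r,A \right)} = A + A r^{2}$ ($Y{\left(r,A \right)} = r^{2} A + A = A r^{2} + A = A + A r^{2}$)
$O{\left(w,z \right)} = \frac{9}{2 + w}$ ($O{\left(w,z \right)} = \frac{4 + 5}{2 + w} = \frac{9}{2 + w}$)
$O^{2}{\left(4,Y{\left(\left(6 + 6\right)^{2},6 \right)} \right)} = \left(\frac{9}{2 + 4}\right)^{2} = \left(\frac{9}{6}\right)^{2} = \left(9 \cdot \frac{1}{6}\right)^{2} = \left(\frac{3}{2}\right)^{2} = \frac{9}{4}$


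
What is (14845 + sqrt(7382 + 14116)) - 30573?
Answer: -15728 + sqrt(21498) ≈ -15581.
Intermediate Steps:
(14845 + sqrt(7382 + 14116)) - 30573 = (14845 + sqrt(21498)) - 30573 = -15728 + sqrt(21498)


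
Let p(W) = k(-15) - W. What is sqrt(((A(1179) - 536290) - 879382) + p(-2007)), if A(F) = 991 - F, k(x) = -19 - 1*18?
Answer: I*sqrt(1413890) ≈ 1189.1*I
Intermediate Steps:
k(x) = -37 (k(x) = -19 - 18 = -37)
p(W) = -37 - W
sqrt(((A(1179) - 536290) - 879382) + p(-2007)) = sqrt((((991 - 1*1179) - 536290) - 879382) + (-37 - 1*(-2007))) = sqrt((((991 - 1179) - 536290) - 879382) + (-37 + 2007)) = sqrt(((-188 - 536290) - 879382) + 1970) = sqrt((-536478 - 879382) + 1970) = sqrt(-1415860 + 1970) = sqrt(-1413890) = I*sqrt(1413890)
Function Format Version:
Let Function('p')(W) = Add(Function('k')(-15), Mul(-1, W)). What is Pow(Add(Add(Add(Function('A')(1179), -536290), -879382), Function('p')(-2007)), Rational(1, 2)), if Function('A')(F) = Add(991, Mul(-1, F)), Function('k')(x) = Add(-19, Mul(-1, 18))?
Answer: Mul(I, Pow(1413890, Rational(1, 2))) ≈ Mul(1189.1, I)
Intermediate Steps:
Function('k')(x) = -37 (Function('k')(x) = Add(-19, -18) = -37)
Function('p')(W) = Add(-37, Mul(-1, W))
Pow(Add(Add(Add(Function('A')(1179), -536290), -879382), Function('p')(-2007)), Rational(1, 2)) = Pow(Add(Add(Add(Add(991, Mul(-1, 1179)), -536290), -879382), Add(-37, Mul(-1, -2007))), Rational(1, 2)) = Pow(Add(Add(Add(Add(991, -1179), -536290), -879382), Add(-37, 2007)), Rational(1, 2)) = Pow(Add(Add(Add(-188, -536290), -879382), 1970), Rational(1, 2)) = Pow(Add(Add(-536478, -879382), 1970), Rational(1, 2)) = Pow(Add(-1415860, 1970), Rational(1, 2)) = Pow(-1413890, Rational(1, 2)) = Mul(I, Pow(1413890, Rational(1, 2)))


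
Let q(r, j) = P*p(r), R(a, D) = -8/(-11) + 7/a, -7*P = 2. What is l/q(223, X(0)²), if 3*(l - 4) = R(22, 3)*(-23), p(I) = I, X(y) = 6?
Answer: 1855/29436 ≈ 0.063018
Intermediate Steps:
P = -2/7 (P = -⅐*2 = -2/7 ≈ -0.28571)
R(a, D) = 8/11 + 7/a (R(a, D) = -8*(-1/11) + 7/a = 8/11 + 7/a)
l = -265/66 (l = 4 + ((8/11 + 7/22)*(-23))/3 = 4 + ((23/22)*(-23))/3 = 4 + (⅓)*(-529/22) = 4 - 529/66 = -265/66 ≈ -4.0152)
q(r, j) = -2*r/7
l/q(223, X(0)²) = -265/(66*((-2/7*223))) = -265/(66*(-446/7)) = -265/66*(-7/446) = 1855/29436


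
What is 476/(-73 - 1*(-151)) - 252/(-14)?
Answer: 940/39 ≈ 24.103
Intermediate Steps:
476/(-73 - 1*(-151)) - 252/(-14) = 476/(-73 + 151) - 252*(-1/14) = 476/78 + 18 = 476*(1/78) + 18 = 238/39 + 18 = 940/39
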